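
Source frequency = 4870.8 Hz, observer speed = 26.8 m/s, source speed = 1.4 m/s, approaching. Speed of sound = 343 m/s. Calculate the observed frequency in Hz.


Given values:
  f_s = 4870.8 Hz, v_o = 26.8 m/s, v_s = 1.4 m/s
  Direction: approaching
Formula: f_o = f_s * (c + v_o) / (c - v_s)
Numerator: c + v_o = 343 + 26.8 = 369.8
Denominator: c - v_s = 343 - 1.4 = 341.6
f_o = 4870.8 * 369.8 / 341.6 = 5272.9

5272.9 Hz


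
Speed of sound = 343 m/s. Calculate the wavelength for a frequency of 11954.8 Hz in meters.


Given values:
  c = 343 m/s, f = 11954.8 Hz
Formula: lambda = c / f
lambda = 343 / 11954.8
lambda = 0.0287

0.0287 m


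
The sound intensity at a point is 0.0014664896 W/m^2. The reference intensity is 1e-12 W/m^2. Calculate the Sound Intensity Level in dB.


Given values:
  I = 0.0014664896 W/m^2
  I_ref = 1e-12 W/m^2
Formula: SIL = 10 * log10(I / I_ref)
Compute ratio: I / I_ref = 1466489600
Compute log10: log10(1466489600) = 9.166279
Multiply: SIL = 10 * 9.166279 = 91.66

91.66 dB


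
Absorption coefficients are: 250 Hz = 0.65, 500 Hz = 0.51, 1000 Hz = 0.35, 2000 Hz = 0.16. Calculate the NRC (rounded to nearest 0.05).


Given values:
  a_250 = 0.65, a_500 = 0.51
  a_1000 = 0.35, a_2000 = 0.16
Formula: NRC = (a250 + a500 + a1000 + a2000) / 4
Sum = 0.65 + 0.51 + 0.35 + 0.16 = 1.67
NRC = 1.67 / 4 = 0.4175
Rounded to nearest 0.05: 0.4

0.4


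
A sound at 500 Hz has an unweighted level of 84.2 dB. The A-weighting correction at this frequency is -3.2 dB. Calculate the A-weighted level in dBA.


Given values:
  SPL = 84.2 dB
  A-weighting at 500 Hz = -3.2 dB
Formula: L_A = SPL + A_weight
L_A = 84.2 + (-3.2)
L_A = 81.0

81.0 dBA


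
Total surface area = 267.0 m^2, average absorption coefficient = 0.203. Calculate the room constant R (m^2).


Given values:
  S = 267.0 m^2, alpha = 0.203
Formula: R = S * alpha / (1 - alpha)
Numerator: 267.0 * 0.203 = 54.201
Denominator: 1 - 0.203 = 0.797
R = 54.201 / 0.797 = 68.01

68.01 m^2


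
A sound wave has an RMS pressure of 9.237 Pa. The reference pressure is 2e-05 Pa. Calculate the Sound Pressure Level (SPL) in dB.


Given values:
  p = 9.237 Pa
  p_ref = 2e-05 Pa
Formula: SPL = 20 * log10(p / p_ref)
Compute ratio: p / p_ref = 9.237 / 2e-05 = 461850
Compute log10: log10(461850) = 5.664501
Multiply: SPL = 20 * 5.664501 = 113.29

113.29 dB


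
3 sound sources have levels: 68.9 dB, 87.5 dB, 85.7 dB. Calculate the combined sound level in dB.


Formula: L_total = 10 * log10( sum(10^(Li/10)) )
  Source 1: 10^(68.9/10) = 7762471.1663
  Source 2: 10^(87.5/10) = 562341325.1903
  Source 3: 10^(85.7/10) = 371535229.0972
Sum of linear values = 941639025.4538
L_total = 10 * log10(941639025.4538) = 89.74

89.74 dB


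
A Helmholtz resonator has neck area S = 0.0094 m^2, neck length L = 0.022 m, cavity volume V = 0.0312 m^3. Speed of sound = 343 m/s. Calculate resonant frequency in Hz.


Given values:
  S = 0.0094 m^2, L = 0.022 m, V = 0.0312 m^3, c = 343 m/s
Formula: f = (c / (2*pi)) * sqrt(S / (V * L))
Compute V * L = 0.0312 * 0.022 = 0.0006864
Compute S / (V * L) = 0.0094 / 0.0006864 = 13.6946
Compute sqrt(13.6946) = 3.700622
Compute c / (2*pi) = 343 / 6.283185 = 54.590148
f = 54.590148 * 3.700622 = 202.02

202.02 Hz


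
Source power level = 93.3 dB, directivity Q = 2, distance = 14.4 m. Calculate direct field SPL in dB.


Given values:
  Lw = 93.3 dB, Q = 2, r = 14.4 m
Formula: SPL = Lw + 10 * log10(Q / (4 * pi * r^2))
Compute 4 * pi * r^2 = 4 * pi * 14.4^2 = 2605.7626
Compute Q / denom = 2 / 2605.7626 = 0.00076753
Compute 10 * log10(0.00076753) = -31.149
SPL = 93.3 + (-31.149) = 62.15

62.15 dB


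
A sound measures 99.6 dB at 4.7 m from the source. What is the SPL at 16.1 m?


Given values:
  SPL1 = 99.6 dB, r1 = 4.7 m, r2 = 16.1 m
Formula: SPL2 = SPL1 - 20 * log10(r2 / r1)
Compute ratio: r2 / r1 = 16.1 / 4.7 = 3.4255
Compute log10: log10(3.4255) = 0.534724
Compute drop: 20 * 0.534724 = 10.6945
SPL2 = 99.6 - 10.6945 = 88.91

88.91 dB


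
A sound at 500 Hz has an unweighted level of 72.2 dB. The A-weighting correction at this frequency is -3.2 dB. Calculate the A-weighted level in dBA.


Given values:
  SPL = 72.2 dB
  A-weighting at 500 Hz = -3.2 dB
Formula: L_A = SPL + A_weight
L_A = 72.2 + (-3.2)
L_A = 69.0

69.0 dBA


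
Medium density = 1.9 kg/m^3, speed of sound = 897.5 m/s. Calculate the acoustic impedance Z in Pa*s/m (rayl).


Given values:
  rho = 1.9 kg/m^3
  c = 897.5 m/s
Formula: Z = rho * c
Z = 1.9 * 897.5
Z = 1705.25

1705.25 rayl


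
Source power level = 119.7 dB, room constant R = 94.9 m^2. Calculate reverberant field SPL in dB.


Given values:
  Lw = 119.7 dB, R = 94.9 m^2
Formula: SPL = Lw + 10 * log10(4 / R)
Compute 4 / R = 4 / 94.9 = 0.04215
Compute 10 * log10(0.04215) = -13.752
SPL = 119.7 + (-13.752) = 105.95

105.95 dB


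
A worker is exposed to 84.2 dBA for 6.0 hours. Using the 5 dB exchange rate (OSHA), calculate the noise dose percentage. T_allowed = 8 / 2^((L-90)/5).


Given values:
  L = 84.2 dBA, T = 6.0 hours
Formula: T_allowed = 8 / 2^((L - 90) / 5)
Compute exponent: (84.2 - 90) / 5 = -1.16
Compute 2^(-1.16) = 0.447513
T_allowed = 8 / 0.447513 = 17.876576 hours
Dose = (T / T_allowed) * 100
Dose = (6.0 / 17.876576) * 100 = 33.56

33.56 %


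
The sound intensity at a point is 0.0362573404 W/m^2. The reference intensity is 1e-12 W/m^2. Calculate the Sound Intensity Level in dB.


Given values:
  I = 0.0362573404 W/m^2
  I_ref = 1e-12 W/m^2
Formula: SIL = 10 * log10(I / I_ref)
Compute ratio: I / I_ref = 36257340400
Compute log10: log10(36257340400) = 10.559396
Multiply: SIL = 10 * 10.559396 = 105.59

105.59 dB


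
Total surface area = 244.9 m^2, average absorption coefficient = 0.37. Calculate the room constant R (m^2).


Given values:
  S = 244.9 m^2, alpha = 0.37
Formula: R = S * alpha / (1 - alpha)
Numerator: 244.9 * 0.37 = 90.613
Denominator: 1 - 0.37 = 0.63
R = 90.613 / 0.63 = 143.83

143.83 m^2


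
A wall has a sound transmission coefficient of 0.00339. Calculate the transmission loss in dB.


Given values:
  tau = 0.00339
Formula: TL = 10 * log10(1 / tau)
Compute 1 / tau = 1 / 0.00339 = 294.9853
Compute log10(294.9853) = 2.4698
TL = 10 * 2.4698 = 24.7

24.7 dB


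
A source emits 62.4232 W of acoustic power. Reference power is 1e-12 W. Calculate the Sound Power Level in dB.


Given values:
  W = 62.4232 W
  W_ref = 1e-12 W
Formula: SWL = 10 * log10(W / W_ref)
Compute ratio: W / W_ref = 62423200000000
Compute log10: log10(62423200000000) = 13.795346
Multiply: SWL = 10 * 13.795346 = 137.95

137.95 dB


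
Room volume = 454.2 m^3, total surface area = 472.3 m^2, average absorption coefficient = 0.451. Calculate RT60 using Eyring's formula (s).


Given values:
  V = 454.2 m^3, S = 472.3 m^2, alpha = 0.451
Formula: RT60 = 0.161 * V / (-S * ln(1 - alpha))
Compute ln(1 - 0.451) = ln(0.549) = -0.599657
Denominator: -472.3 * -0.599657 = 283.218
Numerator: 0.161 * 454.2 = 73.1262
RT60 = 73.1262 / 283.218 = 0.258

0.258 s


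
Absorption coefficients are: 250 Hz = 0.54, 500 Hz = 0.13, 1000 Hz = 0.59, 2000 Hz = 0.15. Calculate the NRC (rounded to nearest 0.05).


Given values:
  a_250 = 0.54, a_500 = 0.13
  a_1000 = 0.59, a_2000 = 0.15
Formula: NRC = (a250 + a500 + a1000 + a2000) / 4
Sum = 0.54 + 0.13 + 0.59 + 0.15 = 1.41
NRC = 1.41 / 4 = 0.3525
Rounded to nearest 0.05: 0.35

0.35


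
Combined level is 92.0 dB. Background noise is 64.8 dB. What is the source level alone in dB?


Given values:
  L_total = 92.0 dB, L_bg = 64.8 dB
Formula: L_source = 10 * log10(10^(L_total/10) - 10^(L_bg/10))
Convert to linear:
  10^(92.0/10) = 1584893192.4611
  10^(64.8/10) = 3019951.7204
Difference: 1584893192.4611 - 3019951.7204 = 1581873240.7407
L_source = 10 * log10(1581873240.7407) = 91.99

91.99 dB


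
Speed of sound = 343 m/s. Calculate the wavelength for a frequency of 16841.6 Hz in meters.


Given values:
  c = 343 m/s, f = 16841.6 Hz
Formula: lambda = c / f
lambda = 343 / 16841.6
lambda = 0.0204

0.0204 m


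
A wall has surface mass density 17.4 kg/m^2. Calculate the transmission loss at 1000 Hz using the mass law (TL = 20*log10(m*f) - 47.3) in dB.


Given values:
  m = 17.4 kg/m^2, f = 1000 Hz
Formula: TL = 20 * log10(m * f) - 47.3
Compute m * f = 17.4 * 1000 = 17400.0
Compute log10(17400.0) = 4.240549
Compute 20 * 4.240549 = 84.811
TL = 84.811 - 47.3 = 37.51

37.51 dB


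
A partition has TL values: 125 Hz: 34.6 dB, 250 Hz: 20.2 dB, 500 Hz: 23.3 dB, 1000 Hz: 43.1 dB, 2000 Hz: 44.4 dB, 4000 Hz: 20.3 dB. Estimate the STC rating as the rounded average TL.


Given TL values at each frequency:
  125 Hz: 34.6 dB
  250 Hz: 20.2 dB
  500 Hz: 23.3 dB
  1000 Hz: 43.1 dB
  2000 Hz: 44.4 dB
  4000 Hz: 20.3 dB
Formula: STC ~ round(average of TL values)
Sum = 34.6 + 20.2 + 23.3 + 43.1 + 44.4 + 20.3 = 185.9
Average = 185.9 / 6 = 30.98
Rounded: 31

31


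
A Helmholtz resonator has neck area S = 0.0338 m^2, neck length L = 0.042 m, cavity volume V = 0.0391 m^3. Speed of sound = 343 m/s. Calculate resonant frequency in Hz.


Given values:
  S = 0.0338 m^2, L = 0.042 m, V = 0.0391 m^3, c = 343 m/s
Formula: f = (c / (2*pi)) * sqrt(S / (V * L))
Compute V * L = 0.0391 * 0.042 = 0.0016422
Compute S / (V * L) = 0.0338 / 0.0016422 = 20.5821
Compute sqrt(20.5821) = 4.53675
Compute c / (2*pi) = 343 / 6.283185 = 54.590148
f = 54.590148 * 4.53675 = 247.66

247.66 Hz


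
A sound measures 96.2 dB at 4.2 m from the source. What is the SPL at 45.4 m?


Given values:
  SPL1 = 96.2 dB, r1 = 4.2 m, r2 = 45.4 m
Formula: SPL2 = SPL1 - 20 * log10(r2 / r1)
Compute ratio: r2 / r1 = 45.4 / 4.2 = 10.8095
Compute log10: log10(10.8095) = 1.033806
Compute drop: 20 * 1.033806 = 20.6761
SPL2 = 96.2 - 20.6761 = 75.52

75.52 dB


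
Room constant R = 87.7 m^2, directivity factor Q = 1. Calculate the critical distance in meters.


Given values:
  R = 87.7 m^2, Q = 1
Formula: d_c = 0.141 * sqrt(Q * R)
Compute Q * R = 1 * 87.7 = 87.7
Compute sqrt(87.7) = 9.3648
d_c = 0.141 * 9.3648 = 1.32

1.32 m


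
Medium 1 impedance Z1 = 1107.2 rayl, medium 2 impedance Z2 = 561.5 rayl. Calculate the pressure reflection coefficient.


Given values:
  Z1 = 1107.2 rayl, Z2 = 561.5 rayl
Formula: R = (Z2 - Z1) / (Z2 + Z1)
Numerator: Z2 - Z1 = 561.5 - 1107.2 = -545.7
Denominator: Z2 + Z1 = 561.5 + 1107.2 = 1668.7
R = -545.7 / 1668.7 = -0.327

-0.327


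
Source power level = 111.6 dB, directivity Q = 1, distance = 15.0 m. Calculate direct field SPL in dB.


Given values:
  Lw = 111.6 dB, Q = 1, r = 15.0 m
Formula: SPL = Lw + 10 * log10(Q / (4 * pi * r^2))
Compute 4 * pi * r^2 = 4 * pi * 15.0^2 = 2827.4334
Compute Q / denom = 1 / 2827.4334 = 0.00035368
Compute 10 * log10(0.00035368) = -34.5139
SPL = 111.6 + (-34.5139) = 77.09

77.09 dB


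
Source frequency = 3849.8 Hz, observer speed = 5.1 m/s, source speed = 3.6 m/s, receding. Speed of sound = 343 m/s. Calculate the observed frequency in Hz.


Given values:
  f_s = 3849.8 Hz, v_o = 5.1 m/s, v_s = 3.6 m/s
  Direction: receding
Formula: f_o = f_s * (c - v_o) / (c + v_s)
Numerator: c - v_o = 343 - 5.1 = 337.9
Denominator: c + v_s = 343 + 3.6 = 346.6
f_o = 3849.8 * 337.9 / 346.6 = 3753.17

3753.17 Hz


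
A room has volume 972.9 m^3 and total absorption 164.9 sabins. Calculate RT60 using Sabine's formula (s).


Given values:
  V = 972.9 m^3
  A = 164.9 sabins
Formula: RT60 = 0.161 * V / A
Numerator: 0.161 * 972.9 = 156.6369
RT60 = 156.6369 / 164.9 = 0.95

0.95 s


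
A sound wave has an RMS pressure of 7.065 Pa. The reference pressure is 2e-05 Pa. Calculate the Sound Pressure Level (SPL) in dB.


Given values:
  p = 7.065 Pa
  p_ref = 2e-05 Pa
Formula: SPL = 20 * log10(p / p_ref)
Compute ratio: p / p_ref = 7.065 / 2e-05 = 353250
Compute log10: log10(353250) = 5.548082
Multiply: SPL = 20 * 5.548082 = 110.96

110.96 dB


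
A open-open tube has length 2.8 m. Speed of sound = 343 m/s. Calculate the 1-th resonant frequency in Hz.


Given values:
  Tube type: open-open, L = 2.8 m, c = 343 m/s, n = 1
Formula: f_n = n * c / (2 * L)
Compute 2 * L = 2 * 2.8 = 5.6
f = 1 * 343 / 5.6
f = 61.25

61.25 Hz


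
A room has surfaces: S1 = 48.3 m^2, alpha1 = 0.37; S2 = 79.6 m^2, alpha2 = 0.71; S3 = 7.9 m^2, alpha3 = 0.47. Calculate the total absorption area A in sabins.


Given surfaces:
  Surface 1: 48.3 * 0.37 = 17.871
  Surface 2: 79.6 * 0.71 = 56.516
  Surface 3: 7.9 * 0.47 = 3.713
Formula: A = sum(Si * alpha_i)
A = 17.871 + 56.516 + 3.713
A = 78.1

78.1 sabins


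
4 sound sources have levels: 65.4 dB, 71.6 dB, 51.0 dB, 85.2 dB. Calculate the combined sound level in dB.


Formula: L_total = 10 * log10( sum(10^(Li/10)) )
  Source 1: 10^(65.4/10) = 3467368.5045
  Source 2: 10^(71.6/10) = 14454397.7075
  Source 3: 10^(51.0/10) = 125892.5412
  Source 4: 10^(85.2/10) = 331131121.4826
Sum of linear values = 349178780.2358
L_total = 10 * log10(349178780.2358) = 85.43

85.43 dB


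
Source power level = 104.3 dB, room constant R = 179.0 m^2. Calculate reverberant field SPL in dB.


Given values:
  Lw = 104.3 dB, R = 179.0 m^2
Formula: SPL = Lw + 10 * log10(4 / R)
Compute 4 / R = 4 / 179.0 = 0.022346
Compute 10 * log10(0.022346) = -16.508
SPL = 104.3 + (-16.508) = 87.79

87.79 dB


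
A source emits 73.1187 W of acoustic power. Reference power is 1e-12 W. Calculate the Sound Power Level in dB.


Given values:
  W = 73.1187 W
  W_ref = 1e-12 W
Formula: SWL = 10 * log10(W / W_ref)
Compute ratio: W / W_ref = 73118700000000
Compute log10: log10(73118700000000) = 13.864028
Multiply: SWL = 10 * 13.864028 = 138.64

138.64 dB


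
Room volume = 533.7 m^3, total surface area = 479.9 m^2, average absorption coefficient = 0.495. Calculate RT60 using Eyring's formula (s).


Given values:
  V = 533.7 m^3, S = 479.9 m^2, alpha = 0.495
Formula: RT60 = 0.161 * V / (-S * ln(1 - alpha))
Compute ln(1 - 0.495) = ln(0.505) = -0.683197
Denominator: -479.9 * -0.683197 = 327.8662
Numerator: 0.161 * 533.7 = 85.9257
RT60 = 85.9257 / 327.8662 = 0.262

0.262 s


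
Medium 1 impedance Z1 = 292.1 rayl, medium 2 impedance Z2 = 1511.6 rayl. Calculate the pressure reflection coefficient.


Given values:
  Z1 = 292.1 rayl, Z2 = 1511.6 rayl
Formula: R = (Z2 - Z1) / (Z2 + Z1)
Numerator: Z2 - Z1 = 1511.6 - 292.1 = 1219.5
Denominator: Z2 + Z1 = 1511.6 + 292.1 = 1803.7
R = 1219.5 / 1803.7 = 0.6761

0.6761


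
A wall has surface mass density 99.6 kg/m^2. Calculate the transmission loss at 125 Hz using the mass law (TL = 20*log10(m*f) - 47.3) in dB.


Given values:
  m = 99.6 kg/m^2, f = 125 Hz
Formula: TL = 20 * log10(m * f) - 47.3
Compute m * f = 99.6 * 125 = 12450.0
Compute log10(12450.0) = 4.095169
Compute 20 * 4.095169 = 81.9034
TL = 81.9034 - 47.3 = 34.6

34.6 dB


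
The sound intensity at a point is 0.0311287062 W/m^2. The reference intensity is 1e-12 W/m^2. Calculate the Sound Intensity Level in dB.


Given values:
  I = 0.0311287062 W/m^2
  I_ref = 1e-12 W/m^2
Formula: SIL = 10 * log10(I / I_ref)
Compute ratio: I / I_ref = 31128706200
Compute log10: log10(31128706200) = 10.493161
Multiply: SIL = 10 * 10.493161 = 104.93

104.93 dB


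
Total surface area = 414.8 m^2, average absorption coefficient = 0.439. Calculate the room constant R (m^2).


Given values:
  S = 414.8 m^2, alpha = 0.439
Formula: R = S * alpha / (1 - alpha)
Numerator: 414.8 * 0.439 = 182.0972
Denominator: 1 - 0.439 = 0.561
R = 182.0972 / 0.561 = 324.59

324.59 m^2


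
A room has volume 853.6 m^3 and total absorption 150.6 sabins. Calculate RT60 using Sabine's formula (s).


Given values:
  V = 853.6 m^3
  A = 150.6 sabins
Formula: RT60 = 0.161 * V / A
Numerator: 0.161 * 853.6 = 137.4296
RT60 = 137.4296 / 150.6 = 0.913

0.913 s


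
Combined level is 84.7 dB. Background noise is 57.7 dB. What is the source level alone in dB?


Given values:
  L_total = 84.7 dB, L_bg = 57.7 dB
Formula: L_source = 10 * log10(10^(L_total/10) - 10^(L_bg/10))
Convert to linear:
  10^(84.7/10) = 295120922.6666
  10^(57.7/10) = 588843.6554
Difference: 295120922.6666 - 588843.6554 = 294532079.0112
L_source = 10 * log10(294532079.0112) = 84.69

84.69 dB


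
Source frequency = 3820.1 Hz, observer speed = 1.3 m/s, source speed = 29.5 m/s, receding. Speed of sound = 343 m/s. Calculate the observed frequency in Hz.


Given values:
  f_s = 3820.1 Hz, v_o = 1.3 m/s, v_s = 29.5 m/s
  Direction: receding
Formula: f_o = f_s * (c - v_o) / (c + v_s)
Numerator: c - v_o = 343 - 1.3 = 341.7
Denominator: c + v_s = 343 + 29.5 = 372.5
f_o = 3820.1 * 341.7 / 372.5 = 3504.24

3504.24 Hz


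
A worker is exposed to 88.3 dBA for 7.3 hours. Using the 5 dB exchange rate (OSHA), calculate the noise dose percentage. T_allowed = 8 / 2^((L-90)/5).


Given values:
  L = 88.3 dBA, T = 7.3 hours
Formula: T_allowed = 8 / 2^((L - 90) / 5)
Compute exponent: (88.3 - 90) / 5 = -0.34
Compute 2^(-0.34) = 0.790041
T_allowed = 8 / 0.790041 = 10.126057 hours
Dose = (T / T_allowed) * 100
Dose = (7.3 / 10.126057) * 100 = 72.09

72.09 %


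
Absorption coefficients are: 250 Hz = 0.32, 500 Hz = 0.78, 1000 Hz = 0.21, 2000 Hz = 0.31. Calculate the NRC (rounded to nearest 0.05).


Given values:
  a_250 = 0.32, a_500 = 0.78
  a_1000 = 0.21, a_2000 = 0.31
Formula: NRC = (a250 + a500 + a1000 + a2000) / 4
Sum = 0.32 + 0.78 + 0.21 + 0.31 = 1.62
NRC = 1.62 / 4 = 0.405
Rounded to nearest 0.05: 0.4

0.4


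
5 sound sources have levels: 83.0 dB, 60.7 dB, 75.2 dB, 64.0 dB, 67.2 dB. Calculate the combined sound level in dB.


Formula: L_total = 10 * log10( sum(10^(Li/10)) )
  Source 1: 10^(83.0/10) = 199526231.4969
  Source 2: 10^(60.7/10) = 1174897.5549
  Source 3: 10^(75.2/10) = 33113112.1483
  Source 4: 10^(64.0/10) = 2511886.4315
  Source 5: 10^(67.2/10) = 5248074.6025
Sum of linear values = 241574202.2341
L_total = 10 * log10(241574202.2341) = 83.83

83.83 dB


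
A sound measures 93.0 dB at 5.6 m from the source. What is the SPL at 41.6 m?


Given values:
  SPL1 = 93.0 dB, r1 = 5.6 m, r2 = 41.6 m
Formula: SPL2 = SPL1 - 20 * log10(r2 / r1)
Compute ratio: r2 / r1 = 41.6 / 5.6 = 7.4286
Compute log10: log10(7.4286) = 0.870907
Compute drop: 20 * 0.870907 = 17.4181
SPL2 = 93.0 - 17.4181 = 75.58

75.58 dB


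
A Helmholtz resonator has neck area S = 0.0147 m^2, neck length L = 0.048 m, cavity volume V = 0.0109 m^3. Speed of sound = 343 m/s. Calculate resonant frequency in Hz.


Given values:
  S = 0.0147 m^2, L = 0.048 m, V = 0.0109 m^3, c = 343 m/s
Formula: f = (c / (2*pi)) * sqrt(S / (V * L))
Compute V * L = 0.0109 * 0.048 = 0.0005232
Compute S / (V * L) = 0.0147 / 0.0005232 = 28.0963
Compute sqrt(28.0963) = 5.300594
Compute c / (2*pi) = 343 / 6.283185 = 54.590148
f = 54.590148 * 5.300594 = 289.36

289.36 Hz


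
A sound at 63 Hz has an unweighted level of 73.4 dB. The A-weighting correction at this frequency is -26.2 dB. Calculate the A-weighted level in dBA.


Given values:
  SPL = 73.4 dB
  A-weighting at 63 Hz = -26.2 dB
Formula: L_A = SPL + A_weight
L_A = 73.4 + (-26.2)
L_A = 47.2

47.2 dBA


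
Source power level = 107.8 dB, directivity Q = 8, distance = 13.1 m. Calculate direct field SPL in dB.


Given values:
  Lw = 107.8 dB, Q = 8, r = 13.1 m
Formula: SPL = Lw + 10 * log10(Q / (4 * pi * r^2))
Compute 4 * pi * r^2 = 4 * pi * 13.1^2 = 2156.5149
Compute Q / denom = 8 / 2156.5149 = 0.00370969
Compute 10 * log10(0.00370969) = -24.3066
SPL = 107.8 + (-24.3066) = 83.49

83.49 dB


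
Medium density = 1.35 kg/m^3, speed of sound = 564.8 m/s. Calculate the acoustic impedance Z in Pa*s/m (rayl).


Given values:
  rho = 1.35 kg/m^3
  c = 564.8 m/s
Formula: Z = rho * c
Z = 1.35 * 564.8
Z = 762.48

762.48 rayl


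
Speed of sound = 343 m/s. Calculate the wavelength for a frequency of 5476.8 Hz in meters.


Given values:
  c = 343 m/s, f = 5476.8 Hz
Formula: lambda = c / f
lambda = 343 / 5476.8
lambda = 0.0626

0.0626 m


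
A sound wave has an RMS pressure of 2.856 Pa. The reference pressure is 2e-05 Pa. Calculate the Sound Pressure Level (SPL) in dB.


Given values:
  p = 2.856 Pa
  p_ref = 2e-05 Pa
Formula: SPL = 20 * log10(p / p_ref)
Compute ratio: p / p_ref = 2.856 / 2e-05 = 142800
Compute log10: log10(142800) = 5.154728
Multiply: SPL = 20 * 5.154728 = 103.09

103.09 dB


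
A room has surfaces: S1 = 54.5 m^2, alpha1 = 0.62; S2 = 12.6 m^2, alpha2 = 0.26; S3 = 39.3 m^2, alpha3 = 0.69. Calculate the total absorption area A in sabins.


Given surfaces:
  Surface 1: 54.5 * 0.62 = 33.79
  Surface 2: 12.6 * 0.26 = 3.276
  Surface 3: 39.3 * 0.69 = 27.117
Formula: A = sum(Si * alpha_i)
A = 33.79 + 3.276 + 27.117
A = 64.18

64.18 sabins


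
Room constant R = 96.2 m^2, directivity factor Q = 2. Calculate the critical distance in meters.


Given values:
  R = 96.2 m^2, Q = 2
Formula: d_c = 0.141 * sqrt(Q * R)
Compute Q * R = 2 * 96.2 = 192.4
Compute sqrt(192.4) = 13.8708
d_c = 0.141 * 13.8708 = 1.956

1.956 m


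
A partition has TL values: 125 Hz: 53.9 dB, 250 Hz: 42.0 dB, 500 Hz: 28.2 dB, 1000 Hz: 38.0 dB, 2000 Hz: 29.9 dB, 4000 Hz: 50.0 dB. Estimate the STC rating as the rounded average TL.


Given TL values at each frequency:
  125 Hz: 53.9 dB
  250 Hz: 42.0 dB
  500 Hz: 28.2 dB
  1000 Hz: 38.0 dB
  2000 Hz: 29.9 dB
  4000 Hz: 50.0 dB
Formula: STC ~ round(average of TL values)
Sum = 53.9 + 42.0 + 28.2 + 38.0 + 29.9 + 50.0 = 242.0
Average = 242.0 / 6 = 40.33
Rounded: 40

40


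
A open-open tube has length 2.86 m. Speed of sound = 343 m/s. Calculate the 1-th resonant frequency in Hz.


Given values:
  Tube type: open-open, L = 2.86 m, c = 343 m/s, n = 1
Formula: f_n = n * c / (2 * L)
Compute 2 * L = 2 * 2.86 = 5.72
f = 1 * 343 / 5.72
f = 59.97

59.97 Hz


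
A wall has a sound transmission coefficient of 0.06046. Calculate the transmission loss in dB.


Given values:
  tau = 0.06046
Formula: TL = 10 * log10(1 / tau)
Compute 1 / tau = 1 / 0.06046 = 16.5399
Compute log10(16.5399) = 1.218533
TL = 10 * 1.218533 = 12.19

12.19 dB


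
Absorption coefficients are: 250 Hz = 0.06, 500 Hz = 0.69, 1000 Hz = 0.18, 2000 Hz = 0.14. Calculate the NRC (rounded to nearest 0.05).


Given values:
  a_250 = 0.06, a_500 = 0.69
  a_1000 = 0.18, a_2000 = 0.14
Formula: NRC = (a250 + a500 + a1000 + a2000) / 4
Sum = 0.06 + 0.69 + 0.18 + 0.14 = 1.07
NRC = 1.07 / 4 = 0.2675
Rounded to nearest 0.05: 0.25

0.25


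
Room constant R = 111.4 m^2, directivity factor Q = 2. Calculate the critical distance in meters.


Given values:
  R = 111.4 m^2, Q = 2
Formula: d_c = 0.141 * sqrt(Q * R)
Compute Q * R = 2 * 111.4 = 222.8
Compute sqrt(222.8) = 14.9265
d_c = 0.141 * 14.9265 = 2.105

2.105 m


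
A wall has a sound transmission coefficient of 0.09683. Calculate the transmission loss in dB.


Given values:
  tau = 0.09683
Formula: TL = 10 * log10(1 / tau)
Compute 1 / tau = 1 / 0.09683 = 10.3274
Compute log10(10.3274) = 1.013991
TL = 10 * 1.013991 = 10.14

10.14 dB


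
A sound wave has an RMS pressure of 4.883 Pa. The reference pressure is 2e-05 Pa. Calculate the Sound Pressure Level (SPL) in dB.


Given values:
  p = 4.883 Pa
  p_ref = 2e-05 Pa
Formula: SPL = 20 * log10(p / p_ref)
Compute ratio: p / p_ref = 4.883 / 2e-05 = 244150
Compute log10: log10(244150) = 5.387657
Multiply: SPL = 20 * 5.387657 = 107.75

107.75 dB


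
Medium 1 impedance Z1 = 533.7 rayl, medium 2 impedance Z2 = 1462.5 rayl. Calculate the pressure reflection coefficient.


Given values:
  Z1 = 533.7 rayl, Z2 = 1462.5 rayl
Formula: R = (Z2 - Z1) / (Z2 + Z1)
Numerator: Z2 - Z1 = 1462.5 - 533.7 = 928.8
Denominator: Z2 + Z1 = 1462.5 + 533.7 = 1996.2
R = 928.8 / 1996.2 = 0.4653

0.4653


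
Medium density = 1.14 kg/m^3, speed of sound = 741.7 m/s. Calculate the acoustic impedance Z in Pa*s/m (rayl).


Given values:
  rho = 1.14 kg/m^3
  c = 741.7 m/s
Formula: Z = rho * c
Z = 1.14 * 741.7
Z = 845.54

845.54 rayl


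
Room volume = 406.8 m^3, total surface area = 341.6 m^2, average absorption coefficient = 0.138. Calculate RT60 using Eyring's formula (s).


Given values:
  V = 406.8 m^3, S = 341.6 m^2, alpha = 0.138
Formula: RT60 = 0.161 * V / (-S * ln(1 - alpha))
Compute ln(1 - 0.138) = ln(0.862) = -0.1485
Denominator: -341.6 * -0.1485 = 50.7276
Numerator: 0.161 * 406.8 = 65.4948
RT60 = 65.4948 / 50.7276 = 1.291

1.291 s


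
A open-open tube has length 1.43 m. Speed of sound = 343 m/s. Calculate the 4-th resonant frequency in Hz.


Given values:
  Tube type: open-open, L = 1.43 m, c = 343 m/s, n = 4
Formula: f_n = n * c / (2 * L)
Compute 2 * L = 2 * 1.43 = 2.86
f = 4 * 343 / 2.86
f = 479.72

479.72 Hz


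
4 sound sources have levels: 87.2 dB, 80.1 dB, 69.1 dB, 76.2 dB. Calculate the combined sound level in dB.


Formula: L_total = 10 * log10( sum(10^(Li/10)) )
  Source 1: 10^(87.2/10) = 524807460.2498
  Source 2: 10^(80.1/10) = 102329299.2281
  Source 3: 10^(69.1/10) = 8128305.1616
  Source 4: 10^(76.2/10) = 41686938.347
Sum of linear values = 676952002.9865
L_total = 10 * log10(676952002.9865) = 88.31

88.31 dB


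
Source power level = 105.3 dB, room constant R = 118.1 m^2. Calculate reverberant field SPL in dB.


Given values:
  Lw = 105.3 dB, R = 118.1 m^2
Formula: SPL = Lw + 10 * log10(4 / R)
Compute 4 / R = 4 / 118.1 = 0.03387
Compute 10 * log10(0.03387) = -14.7018
SPL = 105.3 + (-14.7018) = 90.6

90.6 dB


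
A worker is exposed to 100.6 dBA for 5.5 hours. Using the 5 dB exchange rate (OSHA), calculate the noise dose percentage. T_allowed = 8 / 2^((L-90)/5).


Given values:
  L = 100.6 dBA, T = 5.5 hours
Formula: T_allowed = 8 / 2^((L - 90) / 5)
Compute exponent: (100.6 - 90) / 5 = 2.12
Compute 2^(2.12) = 4.346939
T_allowed = 8 / 4.346939 = 1.840375 hours
Dose = (T / T_allowed) * 100
Dose = (5.5 / 1.840375) * 100 = 298.85

298.85 %


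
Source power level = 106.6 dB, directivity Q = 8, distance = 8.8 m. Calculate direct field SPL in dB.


Given values:
  Lw = 106.6 dB, Q = 8, r = 8.8 m
Formula: SPL = Lw + 10 * log10(Q / (4 * pi * r^2))
Compute 4 * pi * r^2 = 4 * pi * 8.8^2 = 973.1397
Compute Q / denom = 8 / 973.1397 = 0.00822081
Compute 10 * log10(0.00822081) = -20.8509
SPL = 106.6 + (-20.8509) = 85.75

85.75 dB


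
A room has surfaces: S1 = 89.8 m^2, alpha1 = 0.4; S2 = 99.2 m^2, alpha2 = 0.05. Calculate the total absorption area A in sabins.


Given surfaces:
  Surface 1: 89.8 * 0.4 = 35.92
  Surface 2: 99.2 * 0.05 = 4.96
Formula: A = sum(Si * alpha_i)
A = 35.92 + 4.96
A = 40.88

40.88 sabins


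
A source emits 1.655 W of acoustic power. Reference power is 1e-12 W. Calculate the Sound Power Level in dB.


Given values:
  W = 1.655 W
  W_ref = 1e-12 W
Formula: SWL = 10 * log10(W / W_ref)
Compute ratio: W / W_ref = 1655000000000
Compute log10: log10(1655000000000) = 12.218798
Multiply: SWL = 10 * 12.218798 = 122.19

122.19 dB


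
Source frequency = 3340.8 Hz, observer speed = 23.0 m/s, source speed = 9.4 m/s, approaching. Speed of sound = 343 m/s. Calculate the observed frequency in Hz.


Given values:
  f_s = 3340.8 Hz, v_o = 23.0 m/s, v_s = 9.4 m/s
  Direction: approaching
Formula: f_o = f_s * (c + v_o) / (c - v_s)
Numerator: c + v_o = 343 + 23.0 = 366.0
Denominator: c - v_s = 343 - 9.4 = 333.6
f_o = 3340.8 * 366.0 / 333.6 = 3665.27

3665.27 Hz


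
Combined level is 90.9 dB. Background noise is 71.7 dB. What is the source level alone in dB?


Given values:
  L_total = 90.9 dB, L_bg = 71.7 dB
Formula: L_source = 10 * log10(10^(L_total/10) - 10^(L_bg/10))
Convert to linear:
  10^(90.9/10) = 1230268770.8124
  10^(71.7/10) = 14791083.8817
Difference: 1230268770.8124 - 14791083.8817 = 1215477686.9307
L_source = 10 * log10(1215477686.9307) = 90.85

90.85 dB


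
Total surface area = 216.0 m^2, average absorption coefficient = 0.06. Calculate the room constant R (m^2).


Given values:
  S = 216.0 m^2, alpha = 0.06
Formula: R = S * alpha / (1 - alpha)
Numerator: 216.0 * 0.06 = 12.96
Denominator: 1 - 0.06 = 0.94
R = 12.96 / 0.94 = 13.79

13.79 m^2


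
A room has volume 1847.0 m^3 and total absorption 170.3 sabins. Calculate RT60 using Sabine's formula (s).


Given values:
  V = 1847.0 m^3
  A = 170.3 sabins
Formula: RT60 = 0.161 * V / A
Numerator: 0.161 * 1847.0 = 297.367
RT60 = 297.367 / 170.3 = 1.746

1.746 s


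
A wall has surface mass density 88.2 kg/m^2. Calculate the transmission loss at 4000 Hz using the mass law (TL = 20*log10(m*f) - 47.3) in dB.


Given values:
  m = 88.2 kg/m^2, f = 4000 Hz
Formula: TL = 20 * log10(m * f) - 47.3
Compute m * f = 88.2 * 4000 = 352800.0
Compute log10(352800.0) = 5.547529
Compute 20 * 5.547529 = 110.9506
TL = 110.9506 - 47.3 = 63.65

63.65 dB


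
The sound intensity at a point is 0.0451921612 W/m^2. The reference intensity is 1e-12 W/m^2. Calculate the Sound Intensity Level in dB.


Given values:
  I = 0.0451921612 W/m^2
  I_ref = 1e-12 W/m^2
Formula: SIL = 10 * log10(I / I_ref)
Compute ratio: I / I_ref = 45192161200
Compute log10: log10(45192161200) = 10.655063
Multiply: SIL = 10 * 10.655063 = 106.55

106.55 dB


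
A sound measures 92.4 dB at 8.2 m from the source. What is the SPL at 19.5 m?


Given values:
  SPL1 = 92.4 dB, r1 = 8.2 m, r2 = 19.5 m
Formula: SPL2 = SPL1 - 20 * log10(r2 / r1)
Compute ratio: r2 / r1 = 19.5 / 8.2 = 2.378
Compute log10: log10(2.378) = 0.376212
Compute drop: 20 * 0.376212 = 7.5242
SPL2 = 92.4 - 7.5242 = 84.88

84.88 dB


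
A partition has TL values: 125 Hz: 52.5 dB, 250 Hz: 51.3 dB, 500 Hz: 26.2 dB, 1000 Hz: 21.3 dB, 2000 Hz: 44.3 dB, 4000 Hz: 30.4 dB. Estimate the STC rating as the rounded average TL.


Given TL values at each frequency:
  125 Hz: 52.5 dB
  250 Hz: 51.3 dB
  500 Hz: 26.2 dB
  1000 Hz: 21.3 dB
  2000 Hz: 44.3 dB
  4000 Hz: 30.4 dB
Formula: STC ~ round(average of TL values)
Sum = 52.5 + 51.3 + 26.2 + 21.3 + 44.3 + 30.4 = 226.0
Average = 226.0 / 6 = 37.67
Rounded: 38

38


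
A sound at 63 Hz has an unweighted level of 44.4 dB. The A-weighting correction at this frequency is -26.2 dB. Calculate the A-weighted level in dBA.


Given values:
  SPL = 44.4 dB
  A-weighting at 63 Hz = -26.2 dB
Formula: L_A = SPL + A_weight
L_A = 44.4 + (-26.2)
L_A = 18.2

18.2 dBA


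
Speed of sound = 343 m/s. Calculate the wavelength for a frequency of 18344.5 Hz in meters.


Given values:
  c = 343 m/s, f = 18344.5 Hz
Formula: lambda = c / f
lambda = 343 / 18344.5
lambda = 0.0187

0.0187 m


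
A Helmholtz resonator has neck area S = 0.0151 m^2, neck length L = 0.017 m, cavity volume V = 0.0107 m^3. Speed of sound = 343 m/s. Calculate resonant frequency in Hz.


Given values:
  S = 0.0151 m^2, L = 0.017 m, V = 0.0107 m^3, c = 343 m/s
Formula: f = (c / (2*pi)) * sqrt(S / (V * L))
Compute V * L = 0.0107 * 0.017 = 0.0001819
Compute S / (V * L) = 0.0151 / 0.0001819 = 83.0126
Compute sqrt(83.0126) = 9.111125
Compute c / (2*pi) = 343 / 6.283185 = 54.590148
f = 54.590148 * 9.111125 = 497.38

497.38 Hz


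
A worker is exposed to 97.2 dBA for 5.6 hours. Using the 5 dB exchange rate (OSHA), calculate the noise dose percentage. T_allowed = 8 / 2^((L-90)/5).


Given values:
  L = 97.2 dBA, T = 5.6 hours
Formula: T_allowed = 8 / 2^((L - 90) / 5)
Compute exponent: (97.2 - 90) / 5 = 1.44
Compute 2^(1.44) = 2.713209
T_allowed = 8 / 2.713209 = 2.948538 hours
Dose = (T / T_allowed) * 100
Dose = (5.6 / 2.948538) * 100 = 189.92

189.92 %


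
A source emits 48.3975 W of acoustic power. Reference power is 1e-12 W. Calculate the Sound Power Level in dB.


Given values:
  W = 48.3975 W
  W_ref = 1e-12 W
Formula: SWL = 10 * log10(W / W_ref)
Compute ratio: W / W_ref = 48397500000000
Compute log10: log10(48397500000000) = 13.684823
Multiply: SWL = 10 * 13.684823 = 136.85

136.85 dB


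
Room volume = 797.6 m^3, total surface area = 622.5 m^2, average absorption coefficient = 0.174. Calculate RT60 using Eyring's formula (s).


Given values:
  V = 797.6 m^3, S = 622.5 m^2, alpha = 0.174
Formula: RT60 = 0.161 * V / (-S * ln(1 - alpha))
Compute ln(1 - 0.174) = ln(0.826) = -0.191161
Denominator: -622.5 * -0.191161 = 118.9977
Numerator: 0.161 * 797.6 = 128.4136
RT60 = 128.4136 / 118.9977 = 1.079

1.079 s


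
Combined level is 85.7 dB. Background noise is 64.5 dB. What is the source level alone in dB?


Given values:
  L_total = 85.7 dB, L_bg = 64.5 dB
Formula: L_source = 10 * log10(10^(L_total/10) - 10^(L_bg/10))
Convert to linear:
  10^(85.7/10) = 371535229.0972
  10^(64.5/10) = 2818382.9313
Difference: 371535229.0972 - 2818382.9313 = 368716846.1659
L_source = 10 * log10(368716846.1659) = 85.67

85.67 dB


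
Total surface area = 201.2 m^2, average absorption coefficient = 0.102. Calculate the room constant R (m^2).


Given values:
  S = 201.2 m^2, alpha = 0.102
Formula: R = S * alpha / (1 - alpha)
Numerator: 201.2 * 0.102 = 20.5224
Denominator: 1 - 0.102 = 0.898
R = 20.5224 / 0.898 = 22.85

22.85 m^2


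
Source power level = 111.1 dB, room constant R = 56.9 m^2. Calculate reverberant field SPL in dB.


Given values:
  Lw = 111.1 dB, R = 56.9 m^2
Formula: SPL = Lw + 10 * log10(4 / R)
Compute 4 / R = 4 / 56.9 = 0.070299
Compute 10 * log10(0.070299) = -11.5305
SPL = 111.1 + (-11.5305) = 99.57

99.57 dB


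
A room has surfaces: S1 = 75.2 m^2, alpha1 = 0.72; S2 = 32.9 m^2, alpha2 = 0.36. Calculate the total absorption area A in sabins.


Given surfaces:
  Surface 1: 75.2 * 0.72 = 54.144
  Surface 2: 32.9 * 0.36 = 11.844
Formula: A = sum(Si * alpha_i)
A = 54.144 + 11.844
A = 65.99

65.99 sabins


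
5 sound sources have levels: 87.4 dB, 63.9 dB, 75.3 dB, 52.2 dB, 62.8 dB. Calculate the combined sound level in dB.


Formula: L_total = 10 * log10( sum(10^(Li/10)) )
  Source 1: 10^(87.4/10) = 549540873.8576
  Source 2: 10^(63.9/10) = 2454708.9157
  Source 3: 10^(75.3/10) = 33884415.6139
  Source 4: 10^(52.2/10) = 165958.6907
  Source 5: 10^(62.8/10) = 1905460.718
Sum of linear values = 587951417.7959
L_total = 10 * log10(587951417.7959) = 87.69

87.69 dB


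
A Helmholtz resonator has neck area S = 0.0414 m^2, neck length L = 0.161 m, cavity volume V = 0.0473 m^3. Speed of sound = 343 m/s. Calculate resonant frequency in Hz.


Given values:
  S = 0.0414 m^2, L = 0.161 m, V = 0.0473 m^3, c = 343 m/s
Formula: f = (c / (2*pi)) * sqrt(S / (V * L))
Compute V * L = 0.0473 * 0.161 = 0.0076153
Compute S / (V * L) = 0.0414 / 0.0076153 = 5.4364
Compute sqrt(5.4364) = 2.331609
Compute c / (2*pi) = 343 / 6.283185 = 54.590148
f = 54.590148 * 2.331609 = 127.28

127.28 Hz


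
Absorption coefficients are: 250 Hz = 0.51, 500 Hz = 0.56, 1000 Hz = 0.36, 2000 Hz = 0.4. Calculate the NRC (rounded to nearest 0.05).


Given values:
  a_250 = 0.51, a_500 = 0.56
  a_1000 = 0.36, a_2000 = 0.4
Formula: NRC = (a250 + a500 + a1000 + a2000) / 4
Sum = 0.51 + 0.56 + 0.36 + 0.4 = 1.83
NRC = 1.83 / 4 = 0.4575
Rounded to nearest 0.05: 0.45

0.45


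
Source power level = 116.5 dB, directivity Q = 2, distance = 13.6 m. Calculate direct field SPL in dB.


Given values:
  Lw = 116.5 dB, Q = 2, r = 13.6 m
Formula: SPL = Lw + 10 * log10(Q / (4 * pi * r^2))
Compute 4 * pi * r^2 = 4 * pi * 13.6^2 = 2324.2759
Compute Q / denom = 2 / 2324.2759 = 0.00086048
Compute 10 * log10(0.00086048) = -30.6526
SPL = 116.5 + (-30.6526) = 85.85

85.85 dB


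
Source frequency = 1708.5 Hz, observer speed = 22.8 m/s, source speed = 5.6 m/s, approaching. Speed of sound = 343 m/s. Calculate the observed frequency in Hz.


Given values:
  f_s = 1708.5 Hz, v_o = 22.8 m/s, v_s = 5.6 m/s
  Direction: approaching
Formula: f_o = f_s * (c + v_o) / (c - v_s)
Numerator: c + v_o = 343 + 22.8 = 365.8
Denominator: c - v_s = 343 - 5.6 = 337.4
f_o = 1708.5 * 365.8 / 337.4 = 1852.31

1852.31 Hz


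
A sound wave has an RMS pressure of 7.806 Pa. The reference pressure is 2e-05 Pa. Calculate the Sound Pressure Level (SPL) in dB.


Given values:
  p = 7.806 Pa
  p_ref = 2e-05 Pa
Formula: SPL = 20 * log10(p / p_ref)
Compute ratio: p / p_ref = 7.806 / 2e-05 = 390300
Compute log10: log10(390300) = 5.591399
Multiply: SPL = 20 * 5.591399 = 111.83

111.83 dB


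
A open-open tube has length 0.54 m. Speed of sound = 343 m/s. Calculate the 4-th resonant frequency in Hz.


Given values:
  Tube type: open-open, L = 0.54 m, c = 343 m/s, n = 4
Formula: f_n = n * c / (2 * L)
Compute 2 * L = 2 * 0.54 = 1.08
f = 4 * 343 / 1.08
f = 1270.37

1270.37 Hz


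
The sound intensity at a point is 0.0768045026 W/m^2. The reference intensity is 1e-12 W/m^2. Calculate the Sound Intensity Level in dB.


Given values:
  I = 0.0768045026 W/m^2
  I_ref = 1e-12 W/m^2
Formula: SIL = 10 * log10(I / I_ref)
Compute ratio: I / I_ref = 76804502600
Compute log10: log10(76804502600) = 10.885387
Multiply: SIL = 10 * 10.885387 = 108.85

108.85 dB


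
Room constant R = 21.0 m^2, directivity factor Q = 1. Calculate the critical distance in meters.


Given values:
  R = 21.0 m^2, Q = 1
Formula: d_c = 0.141 * sqrt(Q * R)
Compute Q * R = 1 * 21.0 = 21.0
Compute sqrt(21.0) = 4.5826
d_c = 0.141 * 4.5826 = 0.646

0.646 m


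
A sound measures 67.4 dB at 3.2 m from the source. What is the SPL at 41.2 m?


Given values:
  SPL1 = 67.4 dB, r1 = 3.2 m, r2 = 41.2 m
Formula: SPL2 = SPL1 - 20 * log10(r2 / r1)
Compute ratio: r2 / r1 = 41.2 / 3.2 = 12.875
Compute log10: log10(12.875) = 1.109747
Compute drop: 20 * 1.109747 = 22.1949
SPL2 = 67.4 - 22.1949 = 45.21

45.21 dB


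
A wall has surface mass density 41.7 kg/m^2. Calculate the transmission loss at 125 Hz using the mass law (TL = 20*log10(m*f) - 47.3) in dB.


Given values:
  m = 41.7 kg/m^2, f = 125 Hz
Formula: TL = 20 * log10(m * f) - 47.3
Compute m * f = 41.7 * 125 = 5212.5
Compute log10(5212.5) = 3.717046
Compute 20 * 3.717046 = 74.3409
TL = 74.3409 - 47.3 = 27.04

27.04 dB


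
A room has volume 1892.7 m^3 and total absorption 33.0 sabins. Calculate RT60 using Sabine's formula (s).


Given values:
  V = 1892.7 m^3
  A = 33.0 sabins
Formula: RT60 = 0.161 * V / A
Numerator: 0.161 * 1892.7 = 304.7247
RT60 = 304.7247 / 33.0 = 9.234

9.234 s


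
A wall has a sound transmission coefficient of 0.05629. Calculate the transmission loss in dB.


Given values:
  tau = 0.05629
Formula: TL = 10 * log10(1 / tau)
Compute 1 / tau = 1 / 0.05629 = 17.7651
Compute log10(17.7651) = 1.249568
TL = 10 * 1.249568 = 12.5

12.5 dB


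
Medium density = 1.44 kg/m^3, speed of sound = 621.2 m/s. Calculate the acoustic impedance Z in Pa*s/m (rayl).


Given values:
  rho = 1.44 kg/m^3
  c = 621.2 m/s
Formula: Z = rho * c
Z = 1.44 * 621.2
Z = 894.53

894.53 rayl


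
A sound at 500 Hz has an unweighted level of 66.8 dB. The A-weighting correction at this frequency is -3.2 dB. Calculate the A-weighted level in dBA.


Given values:
  SPL = 66.8 dB
  A-weighting at 500 Hz = -3.2 dB
Formula: L_A = SPL + A_weight
L_A = 66.8 + (-3.2)
L_A = 63.6

63.6 dBA


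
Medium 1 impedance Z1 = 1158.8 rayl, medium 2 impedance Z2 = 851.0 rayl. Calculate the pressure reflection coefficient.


Given values:
  Z1 = 1158.8 rayl, Z2 = 851.0 rayl
Formula: R = (Z2 - Z1) / (Z2 + Z1)
Numerator: Z2 - Z1 = 851.0 - 1158.8 = -307.8
Denominator: Z2 + Z1 = 851.0 + 1158.8 = 2009.8
R = -307.8 / 2009.8 = -0.1531

-0.1531


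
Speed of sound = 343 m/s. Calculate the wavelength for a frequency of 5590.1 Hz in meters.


Given values:
  c = 343 m/s, f = 5590.1 Hz
Formula: lambda = c / f
lambda = 343 / 5590.1
lambda = 0.0614

0.0614 m


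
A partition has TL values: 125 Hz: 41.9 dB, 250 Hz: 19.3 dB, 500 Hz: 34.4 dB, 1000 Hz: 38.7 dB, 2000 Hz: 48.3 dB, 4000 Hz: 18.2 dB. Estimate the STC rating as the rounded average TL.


Given TL values at each frequency:
  125 Hz: 41.9 dB
  250 Hz: 19.3 dB
  500 Hz: 34.4 dB
  1000 Hz: 38.7 dB
  2000 Hz: 48.3 dB
  4000 Hz: 18.2 dB
Formula: STC ~ round(average of TL values)
Sum = 41.9 + 19.3 + 34.4 + 38.7 + 48.3 + 18.2 = 200.8
Average = 200.8 / 6 = 33.47
Rounded: 33

33


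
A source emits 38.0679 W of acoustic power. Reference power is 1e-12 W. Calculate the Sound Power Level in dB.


Given values:
  W = 38.0679 W
  W_ref = 1e-12 W
Formula: SWL = 10 * log10(W / W_ref)
Compute ratio: W / W_ref = 38067900000000
Compute log10: log10(38067900000000) = 13.580559
Multiply: SWL = 10 * 13.580559 = 135.81

135.81 dB
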